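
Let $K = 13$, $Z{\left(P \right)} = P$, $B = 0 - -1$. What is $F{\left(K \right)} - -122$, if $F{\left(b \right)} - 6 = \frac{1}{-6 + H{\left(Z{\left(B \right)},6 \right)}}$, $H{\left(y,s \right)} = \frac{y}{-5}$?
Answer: $\frac{3963}{31} \approx 127.84$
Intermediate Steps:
$B = 1$ ($B = 0 + 1 = 1$)
$H{\left(y,s \right)} = - \frac{y}{5}$ ($H{\left(y,s \right)} = y \left(- \frac{1}{5}\right) = - \frac{y}{5}$)
$F{\left(b \right)} = \frac{181}{31}$ ($F{\left(b \right)} = 6 + \frac{1}{-6 - \frac{1}{5}} = 6 + \frac{1}{- \frac{31}{5}} = 6 - \frac{5}{31} = \frac{181}{31}$)
$F{\left(K \right)} - -122 = \frac{181}{31} - -122 = \frac{181}{31} + 122 = \frac{3963}{31}$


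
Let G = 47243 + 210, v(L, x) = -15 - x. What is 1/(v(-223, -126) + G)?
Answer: 1/47564 ≈ 2.1024e-5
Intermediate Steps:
G = 47453
1/(v(-223, -126) + G) = 1/((-15 - 1*(-126)) + 47453) = 1/((-15 + 126) + 47453) = 1/(111 + 47453) = 1/47564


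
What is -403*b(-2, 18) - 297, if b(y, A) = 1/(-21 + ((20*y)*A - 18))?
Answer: -225020/759 ≈ -296.47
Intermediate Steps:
b(y, A) = 1/(-39 + 20*A*y) (b(y, A) = 1/(-21 + (20*A*y - 18)) = 1/(-21 + (-18 + 20*A*y)) = 1/(-39 + 20*A*y))
-403*b(-2, 18) - 297 = -403/(-39 + 20*18*(-2)) - 297 = -403/(-39 - 720) - 297 = -403/(-759) - 297 = -403*(-1/759) - 297 = 403/759 - 297 = -225020/759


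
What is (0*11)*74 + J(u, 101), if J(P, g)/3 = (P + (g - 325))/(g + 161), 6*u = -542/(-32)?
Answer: -21233/8384 ≈ -2.5326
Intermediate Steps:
u = 271/96 (u = (-542/(-32))/6 = (-542*(-1/32))/6 = (⅙)*(271/16) = 271/96 ≈ 2.8229)
J(P, g) = 3*(-325 + P + g)/(161 + g) (J(P, g) = 3*((P + (g - 325))/(g + 161)) = 3*((P + (-325 + g))/(161 + g)) = 3*((-325 + P + g)/(161 + g)) = 3*(-325 + P + g)/(161 + g))
(0*11)*74 + J(u, 101) = (0*11)*74 + 3*(-325 + 271/96 + 101)/(161 + 101) = 0*74 + 3*(-21233/96)/262 = 0 + 3*(1/262)*(-21233/96) = 0 - 21233/8384 = -21233/8384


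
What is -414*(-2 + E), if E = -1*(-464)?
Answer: -191268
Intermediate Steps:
E = 464
-414*(-2 + E) = -414*(-2 + 464) = -414*462 = -191268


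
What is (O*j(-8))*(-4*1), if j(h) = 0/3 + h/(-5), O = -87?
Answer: 2784/5 ≈ 556.80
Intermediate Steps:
j(h) = -h/5 (j(h) = 0*(⅓) + h*(-⅕) = 0 - h/5 = -h/5)
(O*j(-8))*(-4*1) = (-(-87)*(-8)/5)*(-4*1) = -87*8/5*(-4) = -696/5*(-4) = 2784/5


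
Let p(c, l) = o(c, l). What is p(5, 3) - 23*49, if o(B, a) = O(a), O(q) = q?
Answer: -1124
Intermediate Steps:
o(B, a) = a
p(c, l) = l
p(5, 3) - 23*49 = 3 - 23*49 = 3 - 1127 = -1124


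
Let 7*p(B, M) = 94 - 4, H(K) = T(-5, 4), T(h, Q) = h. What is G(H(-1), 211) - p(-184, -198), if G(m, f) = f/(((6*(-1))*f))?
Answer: -547/42 ≈ -13.024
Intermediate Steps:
H(K) = -5
G(m, f) = -⅙ (G(m, f) = f/((-6*f)) = f*(-1/(6*f)) = -⅙)
p(B, M) = 90/7 (p(B, M) = (94 - 4)/7 = (⅐)*90 = 90/7)
G(H(-1), 211) - p(-184, -198) = -⅙ - 1*90/7 = -⅙ - 90/7 = -547/42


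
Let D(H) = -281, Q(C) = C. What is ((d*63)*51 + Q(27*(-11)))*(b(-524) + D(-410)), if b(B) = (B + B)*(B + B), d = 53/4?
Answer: 185676787323/4 ≈ 4.6419e+10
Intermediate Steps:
d = 53/4 (d = 53*(¼) = 53/4 ≈ 13.250)
b(B) = 4*B² (b(B) = (2*B)*(2*B) = 4*B²)
((d*63)*51 + Q(27*(-11)))*(b(-524) + D(-410)) = (((53/4)*63)*51 + 27*(-11))*(4*(-524)² - 281) = ((3339/4)*51 - 297)*(4*274576 - 281) = (170289/4 - 297)*(1098304 - 281) = (169101/4)*1098023 = 185676787323/4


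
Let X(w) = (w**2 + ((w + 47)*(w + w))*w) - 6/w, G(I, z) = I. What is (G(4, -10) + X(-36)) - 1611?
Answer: 169207/6 ≈ 28201.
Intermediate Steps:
X(w) = w**2 - 6/w + 2*w**2*(47 + w) (X(w) = (w**2 + ((47 + w)*(2*w))*w) - 6/w = (w**2 + (2*w*(47 + w))*w) - 6/w = (w**2 + 2*w**2*(47 + w)) - 6/w = w**2 - 6/w + 2*w**2*(47 + w))
(G(4, -10) + X(-36)) - 1611 = (4 + (-6 + (-36)**3*(95 + 2*(-36)))/(-36)) - 1611 = (4 - (-6 - 46656*(95 - 72))/36) - 1611 = (4 - (-6 - 46656*23)/36) - 1611 = (4 - (-6 - 1073088)/36) - 1611 = (4 - 1/36*(-1073094)) - 1611 = (4 + 178849/6) - 1611 = 178873/6 - 1611 = 169207/6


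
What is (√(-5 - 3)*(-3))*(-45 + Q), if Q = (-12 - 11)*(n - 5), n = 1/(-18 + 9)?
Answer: -1306*I*√2/3 ≈ -615.65*I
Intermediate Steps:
n = -⅑ (n = 1/(-9) = -⅑ ≈ -0.11111)
Q = 1058/9 (Q = (-12 - 11)*(-⅑ - 5) = -23*(-46/9) = 1058/9 ≈ 117.56)
(√(-5 - 3)*(-3))*(-45 + Q) = (√(-5 - 3)*(-3))*(-45 + 1058/9) = (√(-8)*(-3))*(653/9) = ((2*I*√2)*(-3))*(653/9) = -6*I*√2*(653/9) = -1306*I*√2/3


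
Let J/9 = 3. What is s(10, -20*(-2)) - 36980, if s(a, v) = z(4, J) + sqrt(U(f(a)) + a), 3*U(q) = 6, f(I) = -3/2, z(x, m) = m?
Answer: -36953 + 2*sqrt(3) ≈ -36950.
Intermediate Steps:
J = 27 (J = 9*3 = 27)
f(I) = -3/2 (f(I) = -3*1/2 = -3/2)
U(q) = 2 (U(q) = (1/3)*6 = 2)
s(a, v) = 27 + sqrt(2 + a)
s(10, -20*(-2)) - 36980 = (27 + sqrt(2 + 10)) - 36980 = (27 + sqrt(12)) - 36980 = (27 + 2*sqrt(3)) - 36980 = -36953 + 2*sqrt(3)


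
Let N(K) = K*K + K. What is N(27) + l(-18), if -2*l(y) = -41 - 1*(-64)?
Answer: 1489/2 ≈ 744.50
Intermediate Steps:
l(y) = -23/2 (l(y) = -(-41 - 1*(-64))/2 = -(-41 + 64)/2 = -½*23 = -23/2)
N(K) = K + K² (N(K) = K² + K = K + K²)
N(27) + l(-18) = 27*(1 + 27) - 23/2 = 27*28 - 23/2 = 756 - 23/2 = 1489/2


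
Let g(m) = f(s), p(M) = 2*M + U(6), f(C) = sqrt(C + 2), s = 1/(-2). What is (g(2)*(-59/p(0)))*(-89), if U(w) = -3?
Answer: -5251*sqrt(6)/6 ≈ -2143.7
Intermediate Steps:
s = -1/2 (s = 1*(-1/2) = -1/2 ≈ -0.50000)
f(C) = sqrt(2 + C)
p(M) = -3 + 2*M (p(M) = 2*M - 3 = -3 + 2*M)
g(m) = sqrt(6)/2 (g(m) = sqrt(2 - 1/2) = sqrt(3/2) = sqrt(6)/2)
(g(2)*(-59/p(0)))*(-89) = ((sqrt(6)/2)*(-59/(-3 + 2*0)))*(-89) = ((sqrt(6)/2)*(-59/(-3 + 0)))*(-89) = ((sqrt(6)/2)*(-59/(-3)))*(-89) = ((sqrt(6)/2)*(-59*(-1/3)))*(-89) = ((sqrt(6)/2)*(59/3))*(-89) = (59*sqrt(6)/6)*(-89) = -5251*sqrt(6)/6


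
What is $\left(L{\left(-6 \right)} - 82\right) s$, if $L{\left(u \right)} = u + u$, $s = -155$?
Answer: $14570$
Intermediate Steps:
$L{\left(u \right)} = 2 u$
$\left(L{\left(-6 \right)} - 82\right) s = \left(2 \left(-6\right) - 82\right) \left(-155\right) = \left(-12 - 82\right) \left(-155\right) = \left(-94\right) \left(-155\right) = 14570$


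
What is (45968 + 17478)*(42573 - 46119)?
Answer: -224979516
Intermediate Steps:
(45968 + 17478)*(42573 - 46119) = 63446*(-3546) = -224979516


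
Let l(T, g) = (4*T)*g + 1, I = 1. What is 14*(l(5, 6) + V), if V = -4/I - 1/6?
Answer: 4907/3 ≈ 1635.7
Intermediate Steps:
l(T, g) = 1 + 4*T*g (l(T, g) = 4*T*g + 1 = 1 + 4*T*g)
V = -25/6 (V = -4/1 - 1/6 = -4*1 - 1*1/6 = -4 - 1/6 = -25/6 ≈ -4.1667)
14*(l(5, 6) + V) = 14*((1 + 4*5*6) - 25/6) = 14*((1 + 120) - 25/6) = 14*(121 - 25/6) = 14*(701/6) = 4907/3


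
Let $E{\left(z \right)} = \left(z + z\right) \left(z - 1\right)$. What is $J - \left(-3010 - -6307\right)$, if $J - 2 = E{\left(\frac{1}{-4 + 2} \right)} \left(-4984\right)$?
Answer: $-10771$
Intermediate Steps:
$E{\left(z \right)} = 2 z \left(-1 + z\right)$
$J = -7474$ ($J = 2 + \frac{2 \left(-1 + \frac{1}{-4 + 2}\right)}{-4 + 2} \left(-4984\right) = 2 + \frac{2 \left(-1 + \frac{1}{-2}\right)}{-2} \left(-4984\right) = 2 + 2 \left(- \frac{1}{2}\right) \left(-1 - \frac{1}{2}\right) \left(-4984\right) = 2 + 2 \left(- \frac{1}{2}\right) \left(- \frac{3}{2}\right) \left(-4984\right) = 2 + \frac{3}{2} \left(-4984\right) = 2 - 7476 = -7474$)
$J - \left(-3010 - -6307\right) = -7474 - \left(-3010 - -6307\right) = -7474 - \left(-3010 + 6307\right) = -7474 - 3297 = -10771$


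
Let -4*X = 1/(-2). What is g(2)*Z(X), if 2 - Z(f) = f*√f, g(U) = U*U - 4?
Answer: 0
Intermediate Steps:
g(U) = -4 + U² (g(U) = U² - 4 = -4 + U²)
X = ⅛ (X = -¼/(-2) = -¼*(-½) = ⅛ ≈ 0.12500)
Z(f) = 2 - f^(3/2) (Z(f) = 2 - f*√f = 2 - f^(3/2))
g(2)*Z(X) = (-4 + 2²)*(2 - (⅛)^(3/2)) = (-4 + 4)*(2 - √2/32) = 0*(2 - √2/32) = 0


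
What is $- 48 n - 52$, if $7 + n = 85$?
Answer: $-3796$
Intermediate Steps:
$n = 78$ ($n = -7 + 85 = 78$)
$- 48 n - 52 = \left(-48\right) 78 - 52 = -3744 - 52 = -3796$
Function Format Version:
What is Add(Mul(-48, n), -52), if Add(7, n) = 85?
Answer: -3796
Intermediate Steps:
n = 78 (n = Add(-7, 85) = 78)
Add(Mul(-48, n), -52) = Add(Mul(-48, 78), -52) = Add(-3744, -52) = -3796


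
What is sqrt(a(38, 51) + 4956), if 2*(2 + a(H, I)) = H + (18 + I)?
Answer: sqrt(20030)/2 ≈ 70.764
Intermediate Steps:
a(H, I) = 7 + H/2 + I/2 (a(H, I) = -2 + (H + (18 + I))/2 = -2 + (18 + H + I)/2 = -2 + (9 + H/2 + I/2) = 7 + H/2 + I/2)
sqrt(a(38, 51) + 4956) = sqrt((7 + (1/2)*38 + (1/2)*51) + 4956) = sqrt((7 + 19 + 51/2) + 4956) = sqrt(103/2 + 4956) = sqrt(10015/2) = sqrt(20030)/2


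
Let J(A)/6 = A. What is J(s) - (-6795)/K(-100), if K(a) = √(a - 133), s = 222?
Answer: 1332 - 6795*I*√233/233 ≈ 1332.0 - 445.16*I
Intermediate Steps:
K(a) = √(-133 + a)
J(A) = 6*A
J(s) - (-6795)/K(-100) = 6*222 - (-6795)/(√(-133 - 100)) = 1332 - (-6795)/(√(-233)) = 1332 - (-6795)/(I*√233) = 1332 - (-6795)*(-I*√233/233) = 1332 - 6795*I*√233/233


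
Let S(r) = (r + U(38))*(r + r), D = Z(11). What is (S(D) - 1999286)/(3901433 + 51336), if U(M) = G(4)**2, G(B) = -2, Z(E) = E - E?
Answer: -1999286/3952769 ≈ -0.50579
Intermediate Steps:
Z(E) = 0
D = 0
U(M) = 4 (U(M) = (-2)**2 = 4)
S(r) = 2*r*(4 + r) (S(r) = (r + 4)*(r + r) = (4 + r)*(2*r) = 2*r*(4 + r))
(S(D) - 1999286)/(3901433 + 51336) = (2*0*(4 + 0) - 1999286)/(3901433 + 51336) = (2*0*4 - 1999286)/3952769 = (0 - 1999286)*(1/3952769) = -1999286*1/3952769 = -1999286/3952769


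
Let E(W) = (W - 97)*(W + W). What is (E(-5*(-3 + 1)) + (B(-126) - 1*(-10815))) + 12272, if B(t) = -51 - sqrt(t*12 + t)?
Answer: 21296 - 3*I*sqrt(182) ≈ 21296.0 - 40.472*I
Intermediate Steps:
E(W) = 2*W*(-97 + W) (E(W) = (-97 + W)*(2*W) = 2*W*(-97 + W))
B(t) = -51 - sqrt(13)*sqrt(t) (B(t) = -51 - sqrt(12*t + t) = -51 - sqrt(13*t) = -51 - sqrt(13)*sqrt(t))
(E(-5*(-3 + 1)) + (B(-126) - 1*(-10815))) + 12272 = (2*(-5*(-3 + 1))*(-97 - 5*(-3 + 1)) + ((-51 - sqrt(13)*sqrt(-126)) - 1*(-10815))) + 12272 = (2*(-5*(-2))*(-97 - 5*(-2)) + ((-51 - sqrt(13)*3*I*sqrt(14)) + 10815)) + 12272 = (2*10*(-97 + 10) + ((-51 - 3*I*sqrt(182)) + 10815)) + 12272 = (2*10*(-87) + (10764 - 3*I*sqrt(182))) + 12272 = (-1740 + (10764 - 3*I*sqrt(182))) + 12272 = (9024 - 3*I*sqrt(182)) + 12272 = 21296 - 3*I*sqrt(182)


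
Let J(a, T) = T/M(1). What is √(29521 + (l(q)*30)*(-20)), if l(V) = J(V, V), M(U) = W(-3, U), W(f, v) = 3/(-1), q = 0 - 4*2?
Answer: √27921 ≈ 167.10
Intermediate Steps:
q = -8 (q = 0 - 8 = -8)
W(f, v) = -3 (W(f, v) = 3*(-1) = -3)
M(U) = -3
J(a, T) = -T/3 (J(a, T) = T/(-3) = T*(-⅓) = -T/3)
l(V) = -V/3
√(29521 + (l(q)*30)*(-20)) = √(29521 + (-⅓*(-8)*30)*(-20)) = √(29521 + ((8/3)*30)*(-20)) = √(29521 + 80*(-20)) = √(29521 - 1600) = √27921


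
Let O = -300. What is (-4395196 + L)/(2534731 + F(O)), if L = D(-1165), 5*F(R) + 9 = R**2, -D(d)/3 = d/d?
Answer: -21975995/12763646 ≈ -1.7218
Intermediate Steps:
D(d) = -3 (D(d) = -3*d/d = -3*1 = -3)
F(R) = -9/5 + R**2/5
L = -3
(-4395196 + L)/(2534731 + F(O)) = (-4395196 - 3)/(2534731 + (-9/5 + (1/5)*(-300)**2)) = -4395199/(2534731 + (-9/5 + (1/5)*90000)) = -4395199/(2534731 + (-9/5 + 18000)) = -4395199/(2534731 + 89991/5) = -4395199/12763646/5 = -4395199*5/12763646 = -21975995/12763646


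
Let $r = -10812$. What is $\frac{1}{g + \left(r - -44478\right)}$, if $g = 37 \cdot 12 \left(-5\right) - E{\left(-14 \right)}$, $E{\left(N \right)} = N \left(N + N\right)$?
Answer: $\frac{1}{31054} \approx 3.2202 \cdot 10^{-5}$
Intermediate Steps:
$E{\left(N \right)} = 2 N^{2}$ ($E{\left(N \right)} = N 2 N = 2 N^{2}$)
$g = -2612$ ($g = 37 \cdot 12 \left(-5\right) - 2 \left(-14\right)^{2} = 444 \left(-5\right) - 2 \cdot 196 = -2220 - 392 = -2612$)
$\frac{1}{g + \left(r - -44478\right)} = \frac{1}{-2612 - -33666} = \frac{1}{-2612 + \left(-10812 + 44478\right)} = \frac{1}{-2612 + 33666} = \frac{1}{31054}$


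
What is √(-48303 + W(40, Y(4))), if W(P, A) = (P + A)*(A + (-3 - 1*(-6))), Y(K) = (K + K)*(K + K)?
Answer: I*√41335 ≈ 203.31*I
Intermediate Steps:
Y(K) = 4*K² (Y(K) = (2*K)*(2*K) = 4*K²)
W(P, A) = (3 + A)*(A + P) (W(P, A) = (A + P)*(A + (-3 + 6)) = (A + P)*(A + 3) = (A + P)*(3 + A) = (3 + A)*(A + P))
√(-48303 + W(40, Y(4))) = √(-48303 + ((4*4²)² + 3*(4*4²) + 3*40 + (4*4²)*40)) = √(-48303 + ((4*16)² + 3*(4*16) + 120 + (4*16)*40)) = √(-48303 + (64² + 3*64 + 120 + 64*40)) = √(-48303 + (4096 + 192 + 120 + 2560)) = √(-48303 + 6968) = √(-41335) = I*√41335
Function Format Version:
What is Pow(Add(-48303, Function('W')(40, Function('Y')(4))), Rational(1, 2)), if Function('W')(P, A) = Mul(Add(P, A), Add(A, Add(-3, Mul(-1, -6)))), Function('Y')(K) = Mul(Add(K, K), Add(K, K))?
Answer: Mul(I, Pow(41335, Rational(1, 2))) ≈ Mul(203.31, I)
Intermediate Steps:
Function('Y')(K) = Mul(4, Pow(K, 2)) (Function('Y')(K) = Mul(Mul(2, K), Mul(2, K)) = Mul(4, Pow(K, 2)))
Function('W')(P, A) = Mul(Add(3, A), Add(A, P)) (Function('W')(P, A) = Mul(Add(A, P), Add(A, Add(-3, 6))) = Mul(Add(A, P), Add(A, 3)) = Mul(Add(A, P), Add(3, A)) = Mul(Add(3, A), Add(A, P)))
Pow(Add(-48303, Function('W')(40, Function('Y')(4))), Rational(1, 2)) = Pow(Add(-48303, Add(Pow(Mul(4, Pow(4, 2)), 2), Mul(3, Mul(4, Pow(4, 2))), Mul(3, 40), Mul(Mul(4, Pow(4, 2)), 40))), Rational(1, 2)) = Pow(Add(-48303, Add(Pow(Mul(4, 16), 2), Mul(3, Mul(4, 16)), 120, Mul(Mul(4, 16), 40))), Rational(1, 2)) = Pow(Add(-48303, Add(Pow(64, 2), Mul(3, 64), 120, Mul(64, 40))), Rational(1, 2)) = Pow(Add(-48303, Add(4096, 192, 120, 2560)), Rational(1, 2)) = Pow(Add(-48303, 6968), Rational(1, 2)) = Pow(-41335, Rational(1, 2)) = Mul(I, Pow(41335, Rational(1, 2)))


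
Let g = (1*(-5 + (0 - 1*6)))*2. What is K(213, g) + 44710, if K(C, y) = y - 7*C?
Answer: 43197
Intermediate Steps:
g = -22 (g = (1*(-5 + (0 - 6)))*2 = (1*(-5 - 6))*2 = (1*(-11))*2 = -11*2 = -22)
K(213, g) + 44710 = (-22 - 7*213) + 44710 = (-22 - 1491) + 44710 = -1513 + 44710 = 43197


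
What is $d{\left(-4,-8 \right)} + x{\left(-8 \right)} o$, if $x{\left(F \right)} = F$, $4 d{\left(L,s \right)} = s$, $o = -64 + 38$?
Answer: $206$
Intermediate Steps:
$o = -26$
$d{\left(L,s \right)} = \frac{s}{4}$
$d{\left(-4,-8 \right)} + x{\left(-8 \right)} o = \frac{1}{4} \left(-8\right) - -208 = -2 + 208 = 206$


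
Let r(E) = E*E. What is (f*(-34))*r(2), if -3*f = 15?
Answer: 680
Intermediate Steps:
r(E) = E**2
f = -5 (f = -1/3*15 = -5)
(f*(-34))*r(2) = -5*(-34)*2**2 = 170*4 = 680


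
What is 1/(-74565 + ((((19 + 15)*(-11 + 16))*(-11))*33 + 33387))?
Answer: -1/102888 ≈ -9.7193e-6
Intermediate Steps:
1/(-74565 + ((((19 + 15)*(-11 + 16))*(-11))*33 + 33387)) = 1/(-74565 + (((34*5)*(-11))*33 + 33387)) = 1/(-74565 + ((170*(-11))*33 + 33387)) = 1/(-74565 + (-1870*33 + 33387)) = 1/(-74565 + (-61710 + 33387)) = 1/(-74565 - 28323) = 1/(-102888) = -1/102888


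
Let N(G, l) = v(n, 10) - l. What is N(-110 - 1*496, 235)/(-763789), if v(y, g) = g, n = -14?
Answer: 225/763789 ≈ 0.00029458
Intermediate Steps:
N(G, l) = 10 - l
N(-110 - 1*496, 235)/(-763789) = (10 - 1*235)/(-763789) = (10 - 235)*(-1/763789) = -225*(-1/763789) = 225/763789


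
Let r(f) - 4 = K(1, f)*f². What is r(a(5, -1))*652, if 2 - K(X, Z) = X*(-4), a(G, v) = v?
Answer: 6520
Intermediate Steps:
K(X, Z) = 2 + 4*X (K(X, Z) = 2 - X*(-4) = 2 - (-4)*X = 2 + 4*X)
r(f) = 4 + 6*f² (r(f) = 4 + (2 + 4*1)*f² = 4 + (2 + 4)*f² = 4 + 6*f²)
r(a(5, -1))*652 = (4 + 6*(-1)²)*652 = (4 + 6*1)*652 = (4 + 6)*652 = 10*652 = 6520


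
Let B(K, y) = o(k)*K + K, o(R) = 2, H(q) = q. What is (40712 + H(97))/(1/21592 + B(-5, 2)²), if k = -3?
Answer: 881147928/4858201 ≈ 181.37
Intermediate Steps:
B(K, y) = 3*K (B(K, y) = 2*K + K = 3*K)
(40712 + H(97))/(1/21592 + B(-5, 2)²) = (40712 + 97)/(1/21592 + (3*(-5))²) = 40809/(1/21592 + (-15)²) = 40809/(1/21592 + 225) = 40809/(4858201/21592) = 40809*(21592/4858201) = 881147928/4858201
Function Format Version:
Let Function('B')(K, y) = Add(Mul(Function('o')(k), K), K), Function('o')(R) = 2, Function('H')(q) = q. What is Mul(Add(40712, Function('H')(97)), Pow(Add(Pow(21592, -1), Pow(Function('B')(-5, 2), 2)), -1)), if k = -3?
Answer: Rational(881147928, 4858201) ≈ 181.37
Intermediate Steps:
Function('B')(K, y) = Mul(3, K) (Function('B')(K, y) = Add(Mul(2, K), K) = Mul(3, K))
Mul(Add(40712, Function('H')(97)), Pow(Add(Pow(21592, -1), Pow(Function('B')(-5, 2), 2)), -1)) = Mul(Add(40712, 97), Pow(Add(Pow(21592, -1), Pow(Mul(3, -5), 2)), -1)) = Mul(40809, Pow(Add(Rational(1, 21592), Pow(-15, 2)), -1)) = Mul(40809, Pow(Add(Rational(1, 21592), 225), -1)) = Mul(40809, Pow(Rational(4858201, 21592), -1)) = Mul(40809, Rational(21592, 4858201)) = Rational(881147928, 4858201)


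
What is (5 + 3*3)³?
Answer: 2744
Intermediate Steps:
(5 + 3*3)³ = (5 + 9)³ = 14³ = 2744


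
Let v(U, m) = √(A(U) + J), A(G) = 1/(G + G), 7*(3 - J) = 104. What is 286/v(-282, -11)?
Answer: -572*I*√46210353/46819 ≈ -83.051*I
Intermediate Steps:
J = -83/7 (J = 3 - ⅐*104 = 3 - 104/7 = -83/7 ≈ -11.857)
A(G) = 1/(2*G)
v(U, m) = √(-83/7 + 1/(2*U)) (v(U, m) = √(1/(2*U) - 83/7) = √(-83/7 + 1/(2*U)))
286/v(-282, -11) = 286/((√(-2324 + 98/(-282))/14)) = 286/((√(-2324 + 98*(-1/282))/14)) = 286/((√(-2324 - 49/141)/14)) = 286/((√(-327733/141)/14)) = 286/(((I*√46210353/141)/14)) = 286/((I*√46210353/1974)) = 286*(-2*I*√46210353/46819) = -572*I*√46210353/46819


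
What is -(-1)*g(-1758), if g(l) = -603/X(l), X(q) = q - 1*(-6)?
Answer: 201/584 ≈ 0.34418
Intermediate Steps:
X(q) = 6 + q (X(q) = q + 6 = 6 + q)
g(l) = -603/(6 + l)
-(-1)*g(-1758) = -(-1)*(-603/(6 - 1758)) = -(-1)*(-603/(-1752)) = -(-1)*(-603*(-1/1752)) = -(-1)*201/584 = -1*(-201/584) = 201/584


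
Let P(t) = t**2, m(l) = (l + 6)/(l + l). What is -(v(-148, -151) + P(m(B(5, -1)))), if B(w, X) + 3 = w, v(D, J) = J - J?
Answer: -4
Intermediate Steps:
v(D, J) = 0
B(w, X) = -3 + w
m(l) = (6 + l)/(2*l) (m(l) = (6 + l)/((2*l)) = (6 + l)*(1/(2*l)) = (6 + l)/(2*l))
-(v(-148, -151) + P(m(B(5, -1)))) = -(0 + ((6 + (-3 + 5))/(2*(-3 + 5)))**2) = -(0 + ((1/2)*(6 + 2)/2)**2) = -(0 + ((1/2)*(1/2)*8)**2) = -(0 + 2**2) = -(0 + 4) = -1*4 = -4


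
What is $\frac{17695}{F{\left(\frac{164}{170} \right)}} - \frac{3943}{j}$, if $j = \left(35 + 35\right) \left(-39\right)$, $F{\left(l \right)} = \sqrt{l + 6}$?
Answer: $\frac{3943}{2730} + \frac{17695 \sqrt{3145}}{148} \approx 6706.5$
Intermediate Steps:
$F{\left(l \right)} = \sqrt{6 + l}$
$j = -2730$ ($j = 70 \left(-39\right) = -2730$)
$\frac{17695}{F{\left(\frac{164}{170} \right)}} - \frac{3943}{j} = \frac{17695}{\sqrt{6 + \frac{164}{170}}} - \frac{3943}{-2730} = \frac{17695}{\sqrt{6 + 164 \cdot \frac{1}{170}}} - - \frac{3943}{2730} = \frac{17695}{\sqrt{6 + \frac{82}{85}}} + \frac{3943}{2730} = \frac{17695}{\sqrt{\frac{592}{85}}} + \frac{3943}{2730} = \frac{17695}{\frac{4}{85} \sqrt{3145}} + \frac{3943}{2730} = 17695 \frac{\sqrt{3145}}{148} + \frac{3943}{2730} = \frac{17695 \sqrt{3145}}{148} + \frac{3943}{2730} = \frac{3943}{2730} + \frac{17695 \sqrt{3145}}{148}$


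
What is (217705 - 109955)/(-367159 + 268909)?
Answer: -431/393 ≈ -1.0967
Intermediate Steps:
(217705 - 109955)/(-367159 + 268909) = 107750/(-98250) = 107750*(-1/98250) = -431/393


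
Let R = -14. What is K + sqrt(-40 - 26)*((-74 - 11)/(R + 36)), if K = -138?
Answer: -138 - 85*I*sqrt(66)/22 ≈ -138.0 - 31.388*I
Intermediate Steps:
K + sqrt(-40 - 26)*((-74 - 11)/(R + 36)) = -138 + sqrt(-40 - 26)*((-74 - 11)/(-14 + 36)) = -138 + sqrt(-66)*(-85/22) = -138 + (I*sqrt(66))*(-85*1/22) = -138 + (I*sqrt(66))*(-85/22) = -138 - 85*I*sqrt(66)/22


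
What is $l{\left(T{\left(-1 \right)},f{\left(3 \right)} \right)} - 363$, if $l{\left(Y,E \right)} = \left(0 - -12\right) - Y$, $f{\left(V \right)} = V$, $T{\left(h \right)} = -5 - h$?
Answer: $-347$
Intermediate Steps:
$l{\left(Y,E \right)} = 12 - Y$ ($l{\left(Y,E \right)} = \left(0 + 12\right) - Y = 12 - Y$)
$l{\left(T{\left(-1 \right)},f{\left(3 \right)} \right)} - 363 = \left(12 - \left(-5 - -1\right)\right) - 363 = \left(12 - \left(-5 + 1\right)\right) - 363 = \left(12 - -4\right) - 363 = \left(12 + 4\right) - 363 = 16 - 363 = -347$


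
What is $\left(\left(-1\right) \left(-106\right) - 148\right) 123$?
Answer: $-5166$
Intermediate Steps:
$\left(\left(-1\right) \left(-106\right) - 148\right) 123 = \left(106 - 148\right) 123 = \left(-42\right) 123 = -5166$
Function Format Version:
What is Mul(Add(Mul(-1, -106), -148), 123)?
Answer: -5166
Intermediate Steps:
Mul(Add(Mul(-1, -106), -148), 123) = Mul(Add(106, -148), 123) = Mul(-42, 123) = -5166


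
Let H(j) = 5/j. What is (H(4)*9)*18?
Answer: 405/2 ≈ 202.50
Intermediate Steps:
(H(4)*9)*18 = ((5/4)*9)*18 = (45/4)*18 = 405/2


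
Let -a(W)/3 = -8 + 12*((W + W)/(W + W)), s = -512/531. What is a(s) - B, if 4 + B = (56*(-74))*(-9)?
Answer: -37304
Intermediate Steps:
s = -512/531 (s = -512*1/531 = -512/531 ≈ -0.96422)
a(W) = -12 (a(W) = -3*(-8 + 12*((W + W)/(W + W))) = -3*(-8 + 12*((2*W)/((2*W)))) = -3*(-8 + 12*((2*W)*(1/(2*W)))) = -3*(-8 + 12*1) = -3*(-8 + 12) = -3*4 = -12)
B = 37292 (B = -4 + (56*(-74))*(-9) = -4 - 4144*(-9) = -4 + 37296 = 37292)
a(s) - B = -12 - 1*37292 = -12 - 37292 = -37304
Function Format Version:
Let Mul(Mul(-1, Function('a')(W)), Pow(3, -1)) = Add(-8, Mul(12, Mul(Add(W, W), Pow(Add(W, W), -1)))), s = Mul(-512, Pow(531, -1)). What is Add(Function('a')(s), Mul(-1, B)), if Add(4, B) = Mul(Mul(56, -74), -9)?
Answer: -37304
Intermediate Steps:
s = Rational(-512, 531) (s = Mul(-512, Rational(1, 531)) = Rational(-512, 531) ≈ -0.96422)
Function('a')(W) = -12 (Function('a')(W) = Mul(-3, Add(-8, Mul(12, Mul(Add(W, W), Pow(Add(W, W), -1))))) = Mul(-3, Add(-8, Mul(12, Mul(Mul(2, W), Pow(Mul(2, W), -1))))) = Mul(-3, Add(-8, Mul(12, Mul(Mul(2, W), Mul(Rational(1, 2), Pow(W, -1)))))) = Mul(-3, Add(-8, Mul(12, 1))) = Mul(-3, Add(-8, 12)) = Mul(-3, 4) = -12)
B = 37292 (B = Add(-4, Mul(Mul(56, -74), -9)) = Add(-4, Mul(-4144, -9)) = Add(-4, 37296) = 37292)
Add(Function('a')(s), Mul(-1, B)) = Add(-12, Mul(-1, 37292)) = Add(-12, -37292) = -37304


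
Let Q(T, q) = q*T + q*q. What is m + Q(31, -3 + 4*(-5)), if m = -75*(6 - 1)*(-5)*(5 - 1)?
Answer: 7316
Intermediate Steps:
Q(T, q) = q**2 + T*q (Q(T, q) = T*q + q**2 = q**2 + T*q)
m = 7500 (m = -75*5*(-5)*4 = -(-1875)*4 = -75*(-100) = 7500)
m + Q(31, -3 + 4*(-5)) = 7500 + (-3 + 4*(-5))*(31 + (-3 + 4*(-5))) = 7500 + (-3 - 20)*(31 + (-3 - 20)) = 7500 - 23*(31 - 23) = 7500 - 23*8 = 7500 - 184 = 7316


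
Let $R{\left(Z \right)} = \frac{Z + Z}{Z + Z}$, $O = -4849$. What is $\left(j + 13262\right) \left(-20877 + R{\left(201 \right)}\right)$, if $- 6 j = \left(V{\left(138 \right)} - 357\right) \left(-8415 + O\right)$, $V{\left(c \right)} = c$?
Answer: $9829965624$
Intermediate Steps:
$R{\left(Z \right)} = 1$ ($R{\left(Z \right)} = \frac{2 Z}{2 Z} = 2 Z \frac{1}{2 Z} = 1$)
$j = -484136$ ($j = - \frac{\left(138 - 357\right) \left(-8415 - 4849\right)}{6} = - \frac{\left(-219\right) \left(-13264\right)}{6} = \left(- \frac{1}{6}\right) 2904816 = -484136$)
$\left(j + 13262\right) \left(-20877 + R{\left(201 \right)}\right) = \left(-484136 + 13262\right) \left(-20877 + 1\right) = \left(-470874\right) \left(-20876\right) = 9829965624$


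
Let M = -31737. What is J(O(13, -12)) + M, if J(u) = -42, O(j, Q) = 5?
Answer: -31779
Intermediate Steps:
J(O(13, -12)) + M = -42 - 31737 = -31779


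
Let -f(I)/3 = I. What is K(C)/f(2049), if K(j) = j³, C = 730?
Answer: -389017000/6147 ≈ -63286.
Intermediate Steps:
f(I) = -3*I
K(C)/f(2049) = 730³/((-3*2049)) = 389017000/(-6147) = 389017000*(-1/6147) = -389017000/6147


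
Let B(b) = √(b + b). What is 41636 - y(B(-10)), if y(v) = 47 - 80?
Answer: 41669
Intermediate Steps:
B(b) = √2*√b (B(b) = √(2*b) = √2*√b)
y(v) = -33
41636 - y(B(-10)) = 41636 - 1*(-33) = 41636 + 33 = 41669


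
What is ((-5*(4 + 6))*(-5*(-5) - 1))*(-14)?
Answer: 16800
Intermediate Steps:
((-5*(4 + 6))*(-5*(-5) - 1))*(-14) = ((-5*10)*(25 - 1))*(-14) = -50*24*(-14) = -1200*(-14) = 16800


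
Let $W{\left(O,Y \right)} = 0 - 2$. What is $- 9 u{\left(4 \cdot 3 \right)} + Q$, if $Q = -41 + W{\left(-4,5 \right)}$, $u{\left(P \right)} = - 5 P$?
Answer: $497$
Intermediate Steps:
$W{\left(O,Y \right)} = -2$
$Q = -43$ ($Q = -41 - 2 = -43$)
$- 9 u{\left(4 \cdot 3 \right)} + Q = - 9 \left(- 5 \cdot 4 \cdot 3\right) - 43 = - 9 \left(\left(-5\right) 12\right) - 43 = \left(-9\right) \left(-60\right) - 43 = 540 - 43 = 497$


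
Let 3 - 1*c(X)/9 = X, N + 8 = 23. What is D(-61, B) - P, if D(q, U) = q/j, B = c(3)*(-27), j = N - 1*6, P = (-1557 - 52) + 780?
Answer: 7400/9 ≈ 822.22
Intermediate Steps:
N = 15 (N = -8 + 23 = 15)
c(X) = 27 - 9*X
P = -829 (P = -1609 + 780 = -829)
j = 9 (j = 15 - 1*6 = 15 - 6 = 9)
B = 0 (B = (27 - 9*3)*(-27) = (27 - 27)*(-27) = 0*(-27) = 0)
D(q, U) = q/9
D(-61, B) - P = (⅑)*(-61) - 1*(-829) = -61/9 + 829 = 7400/9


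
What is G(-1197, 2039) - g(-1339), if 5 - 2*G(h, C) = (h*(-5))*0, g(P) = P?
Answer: 2683/2 ≈ 1341.5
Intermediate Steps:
G(h, C) = 5/2 (G(h, C) = 5/2 - h*(-5)*0/2 = 5/2 - (-5*h)*0/2 = 5/2 - 1/2*0 = 5/2 + 0 = 5/2)
G(-1197, 2039) - g(-1339) = 5/2 - 1*(-1339) = 5/2 + 1339 = 2683/2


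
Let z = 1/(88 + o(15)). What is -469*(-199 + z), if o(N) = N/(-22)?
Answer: 179278533/1921 ≈ 93326.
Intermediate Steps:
o(N) = -N/22 (o(N) = N*(-1/22) = -N/22)
z = 22/1921 (z = 1/(88 - 1/22*15) = 1/(88 - 15/22) = 1/(1921/22) = 22/1921 ≈ 0.011452)
-469*(-199 + z) = -469*(-199 + 22/1921) = -469*(-382257/1921) = 179278533/1921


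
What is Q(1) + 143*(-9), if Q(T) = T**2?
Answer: -1286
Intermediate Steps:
Q(1) + 143*(-9) = 1**2 + 143*(-9) = 1 - 1287 = -1286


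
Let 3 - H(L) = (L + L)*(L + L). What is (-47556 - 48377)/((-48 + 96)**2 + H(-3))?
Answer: -95933/2271 ≈ -42.243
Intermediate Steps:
H(L) = 3 - 4*L**2 (H(L) = 3 - (L + L)*(L + L) = 3 - 2*L*2*L = 3 - 4*L**2)
(-47556 - 48377)/((-48 + 96)**2 + H(-3)) = (-47556 - 48377)/((-48 + 96)**2 + (3 - 4*(-3)**2)) = -95933/(48**2 + (3 - 4*9)) = -95933/(2304 + (3 - 36)) = -95933/(2304 - 33) = -95933/2271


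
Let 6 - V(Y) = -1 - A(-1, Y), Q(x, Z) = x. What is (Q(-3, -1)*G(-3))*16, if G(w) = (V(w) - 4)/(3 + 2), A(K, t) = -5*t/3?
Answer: -384/5 ≈ -76.800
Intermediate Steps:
A(K, t) = -5*t/3 (A(K, t) = -5*t*(⅓) = -5*t/3)
V(Y) = 7 - 5*Y/3 (V(Y) = 6 - (-1 - (-5)*Y/3) = 6 - (-1 + 5*Y/3) = 6 + (1 - 5*Y/3) = 7 - 5*Y/3)
G(w) = ⅗ - w/3 (G(w) = ((7 - 5*w/3) - 4)/(3 + 2) = (3 - 5*w/3)/5 = (3 - 5*w/3)*(⅕) = ⅗ - w/3)
(Q(-3, -1)*G(-3))*16 = -3*(⅗ - ⅓*(-3))*16 = -3*(⅗ + 1)*16 = -3*8/5*16 = -24/5*16 = -384/5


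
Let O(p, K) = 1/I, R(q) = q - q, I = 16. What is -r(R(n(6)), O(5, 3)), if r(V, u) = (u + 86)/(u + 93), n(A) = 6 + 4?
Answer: -1377/1489 ≈ -0.92478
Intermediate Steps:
n(A) = 10
R(q) = 0
O(p, K) = 1/16
r(V, u) = (86 + u)/(93 + u)
-r(R(n(6)), O(5, 3)) = -(86 + 1/16)/(93 + 1/16) = -1377/(1489/16*16) = -16*1377/(1489*16) = -1*1377/1489 = -1377/1489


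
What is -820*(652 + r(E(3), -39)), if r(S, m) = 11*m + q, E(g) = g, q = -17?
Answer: -168920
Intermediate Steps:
r(S, m) = -17 + 11*m (r(S, m) = 11*m - 17 = -17 + 11*m)
-820*(652 + r(E(3), -39)) = -820*(652 + (-17 + 11*(-39))) = -820*(652 + (-17 - 429)) = -820*(652 - 446) = -820*206 = -168920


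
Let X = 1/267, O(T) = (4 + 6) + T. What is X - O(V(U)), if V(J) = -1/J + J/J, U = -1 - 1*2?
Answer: -3025/267 ≈ -11.330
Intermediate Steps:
U = -3 (U = -1 - 2 = -3)
V(J) = 1 - 1/J (V(J) = -1/J + 1 = 1 - 1/J)
O(T) = 10 + T
X = 1/267 ≈ 0.0037453
X - O(V(U)) = 1/267 - (10 + (-1 - 3)/(-3)) = 1/267 - (10 - ⅓*(-4)) = 1/267 - (10 + 4/3) = 1/267 - 1*34/3 = 1/267 - 34/3 = -3025/267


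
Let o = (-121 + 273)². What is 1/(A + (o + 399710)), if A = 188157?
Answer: 1/610971 ≈ 1.6367e-6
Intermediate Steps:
o = 23104 (o = 152² = 23104)
1/(A + (o + 399710)) = 1/(188157 + (23104 + 399710)) = 1/(188157 + 422814) = 1/610971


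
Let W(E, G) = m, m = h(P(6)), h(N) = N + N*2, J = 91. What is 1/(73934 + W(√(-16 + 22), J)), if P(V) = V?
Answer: 1/73952 ≈ 1.3522e-5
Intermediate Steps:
h(N) = 3*N (h(N) = N + 2*N = 3*N)
m = 18 (m = 3*6 = 18)
W(E, G) = 18
1/(73934 + W(√(-16 + 22), J)) = 1/(73934 + 18) = 1/73952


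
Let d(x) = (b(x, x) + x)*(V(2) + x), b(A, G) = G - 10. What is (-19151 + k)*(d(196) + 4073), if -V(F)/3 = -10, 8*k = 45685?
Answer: -9720616815/8 ≈ -1.2151e+9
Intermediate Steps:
k = 45685/8 (k = (⅛)*45685 = 45685/8 ≈ 5710.6)
V(F) = 30 (V(F) = -3*(-10) = 30)
b(A, G) = -10 + G
d(x) = (-10 + 2*x)*(30 + x) (d(x) = ((-10 + x) + x)*(30 + x) = (-10 + 2*x)*(30 + x))
(-19151 + k)*(d(196) + 4073) = (-19151 + 45685/8)*((-300 + 2*196² + 50*196) + 4073) = -107523*((-300 + 2*38416 + 9800) + 4073)/8 = -107523*((-300 + 76832 + 9800) + 4073)/8 = -107523*(86332 + 4073)/8 = -107523/8*90405 = -9720616815/8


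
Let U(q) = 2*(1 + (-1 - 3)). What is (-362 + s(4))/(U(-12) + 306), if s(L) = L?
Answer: -179/150 ≈ -1.1933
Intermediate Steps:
U(q) = -6 (U(q) = 2*(1 - 4) = 2*(-3) = -6)
(-362 + s(4))/(U(-12) + 306) = (-362 + 4)/(-6 + 306) = -358/300 = -358*1/300 = -179/150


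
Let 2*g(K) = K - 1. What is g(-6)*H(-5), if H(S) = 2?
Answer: -7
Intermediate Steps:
g(K) = -1/2 + K/2 (g(K) = (K - 1)/2 = (-1 + K)/2 = -1/2 + K/2)
g(-6)*H(-5) = (-1/2 + (1/2)*(-6))*2 = (-1/2 - 3)*2 = -7/2*2 = -7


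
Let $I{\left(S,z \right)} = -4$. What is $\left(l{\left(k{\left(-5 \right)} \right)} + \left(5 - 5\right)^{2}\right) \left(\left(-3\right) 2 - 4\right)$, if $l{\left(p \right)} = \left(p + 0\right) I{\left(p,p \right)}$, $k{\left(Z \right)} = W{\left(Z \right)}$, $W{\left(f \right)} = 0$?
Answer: $0$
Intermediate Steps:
$k{\left(Z \right)} = 0$
$l{\left(p \right)} = - 4 p$ ($l{\left(p \right)} = \left(p + 0\right) \left(-4\right) = p \left(-4\right) = - 4 p$)
$\left(l{\left(k{\left(-5 \right)} \right)} + \left(5 - 5\right)^{2}\right) \left(\left(-3\right) 2 - 4\right) = \left(\left(-4\right) 0 + \left(5 - 5\right)^{2}\right) \left(\left(-3\right) 2 - 4\right) = \left(0 + 0^{2}\right) \left(-6 - 4\right) = \left(0 + 0\right) \left(-10\right) = 0 \left(-10\right) = 0$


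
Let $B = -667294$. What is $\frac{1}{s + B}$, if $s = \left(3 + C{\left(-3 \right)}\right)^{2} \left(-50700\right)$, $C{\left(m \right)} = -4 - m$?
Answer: $- \frac{1}{870094} \approx -1.1493 \cdot 10^{-6}$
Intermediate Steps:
$s = -202800$ ($s = \left(3 - 1\right)^{2} \left(-50700\right) = 2^{2} \left(-50700\right) = 4 \left(-50700\right) = -202800$)
$\frac{1}{s + B} = \frac{1}{-202800 - 667294} = \frac{1}{-870094} = - \frac{1}{870094}$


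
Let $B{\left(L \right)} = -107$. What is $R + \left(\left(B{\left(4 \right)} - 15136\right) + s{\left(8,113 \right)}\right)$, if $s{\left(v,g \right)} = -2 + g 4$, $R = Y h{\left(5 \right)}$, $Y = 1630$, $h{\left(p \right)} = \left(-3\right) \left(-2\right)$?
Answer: $-5013$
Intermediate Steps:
$h{\left(p \right)} = 6$
$R = 9780$ ($R = 1630 \cdot 6 = 9780$)
$s{\left(v,g \right)} = -2 + 4 g$
$R + \left(\left(B{\left(4 \right)} - 15136\right) + s{\left(8,113 \right)}\right) = 9780 + \left(\left(-107 - 15136\right) + \left(-2 + 4 \cdot 113\right)\right) = 9780 + \left(-15243 + \left(-2 + 452\right)\right) = 9780 + \left(-15243 + 450\right) = 9780 - 14793 = -5013$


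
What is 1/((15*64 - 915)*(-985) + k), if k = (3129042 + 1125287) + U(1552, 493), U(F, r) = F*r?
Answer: 1/4975140 ≈ 2.0100e-7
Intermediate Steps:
k = 5019465 (k = (3129042 + 1125287) + 1552*493 = 4254329 + 765136 = 5019465)
1/((15*64 - 915)*(-985) + k) = 1/((15*64 - 915)*(-985) + 5019465) = 1/((960 - 915)*(-985) + 5019465) = 1/(45*(-985) + 5019465) = 1/(-44325 + 5019465) = 1/4975140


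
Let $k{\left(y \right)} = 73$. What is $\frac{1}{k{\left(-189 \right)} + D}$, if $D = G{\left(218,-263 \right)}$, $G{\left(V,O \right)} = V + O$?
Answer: $\frac{1}{28} \approx 0.035714$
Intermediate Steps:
$G{\left(V,O \right)} = O + V$
$D = -45$ ($D = -263 + 218 = -45$)
$\frac{1}{k{\left(-189 \right)} + D} = \frac{1}{73 - 45} = \frac{1}{28}$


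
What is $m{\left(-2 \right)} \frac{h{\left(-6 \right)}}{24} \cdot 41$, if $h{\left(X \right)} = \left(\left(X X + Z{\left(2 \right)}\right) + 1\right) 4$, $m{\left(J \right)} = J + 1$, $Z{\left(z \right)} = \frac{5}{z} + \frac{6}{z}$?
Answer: $- \frac{3485}{12} \approx -290.42$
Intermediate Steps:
$Z{\left(z \right)} = \frac{11}{z}$
$m{\left(J \right)} = 1 + J$
$h{\left(X \right)} = 26 + 4 X^{2}$ ($h{\left(X \right)} = \left(\left(X X + \frac{11}{2}\right) + 1\right) 4 = \left(\left(X^{2} + 11 \cdot \frac{1}{2}\right) + 1\right) 4 = \left(\left(X^{2} + \frac{11}{2}\right) + 1\right) 4 = \left(\left(\frac{11}{2} + X^{2}\right) + 1\right) 4 = \left(\frac{13}{2} + X^{2}\right) 4 = 26 + 4 X^{2}$)
$m{\left(-2 \right)} \frac{h{\left(-6 \right)}}{24} \cdot 41 = \left(1 - 2\right) \frac{26 + 4 \left(-6\right)^{2}}{24} \cdot 41 = - \frac{26 + 4 \cdot 36}{24} \cdot 41 = - \frac{26 + 144}{24} \cdot 41 = - \frac{170}{24} \cdot 41 = \left(-1\right) \frac{85}{12} \cdot 41 = \left(- \frac{85}{12}\right) 41 = - \frac{3485}{12}$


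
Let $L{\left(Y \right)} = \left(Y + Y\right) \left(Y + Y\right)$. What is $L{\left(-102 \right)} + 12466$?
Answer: $54082$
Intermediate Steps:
$L{\left(Y \right)} = 4 Y^{2}$ ($L{\left(Y \right)} = 2 Y 2 Y = 4 Y^{2}$)
$L{\left(-102 \right)} + 12466 = 4 \left(-102\right)^{2} + 12466 = 4 \cdot 10404 + 12466 = 41616 + 12466 = 54082$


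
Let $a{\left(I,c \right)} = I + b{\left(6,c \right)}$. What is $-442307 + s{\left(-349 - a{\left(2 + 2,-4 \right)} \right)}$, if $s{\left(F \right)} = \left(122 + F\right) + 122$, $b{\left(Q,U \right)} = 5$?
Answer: $-442421$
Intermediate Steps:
$a{\left(I,c \right)} = 5 + I$ ($a{\left(I,c \right)} = I + 5 = 5 + I$)
$s{\left(F \right)} = 244 + F$
$-442307 + s{\left(-349 - a{\left(2 + 2,-4 \right)} \right)} = -442307 + \left(244 - 358\right) = -442307 - 114 = -442421$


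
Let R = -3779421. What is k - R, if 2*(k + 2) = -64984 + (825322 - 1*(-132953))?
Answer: 8452129/2 ≈ 4.2261e+6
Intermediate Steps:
k = 893287/2 (k = -2 + (-64984 + (825322 - 1*(-132953)))/2 = -2 + (-64984 + (825322 + 132953))/2 = -2 + (-64984 + 958275)/2 = -2 + (½)*893291 = -2 + 893291/2 = 893287/2 ≈ 4.4664e+5)
k - R = 893287/2 - 1*(-3779421) = 893287/2 + 3779421 = 8452129/2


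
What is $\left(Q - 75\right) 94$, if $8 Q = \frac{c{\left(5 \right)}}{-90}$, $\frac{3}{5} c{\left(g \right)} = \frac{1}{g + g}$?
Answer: $- \frac{15228047}{2160} \approx -7050.0$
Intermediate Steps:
$c{\left(g \right)} = \frac{5}{6 g}$ ($c{\left(g \right)} = \frac{5}{3 \left(g + g\right)} = \frac{5}{3 \cdot 2 g} = \frac{5 \frac{1}{2 g}}{3} = \frac{5}{6 g}$)
$Q = - \frac{1}{4320}$ ($Q = \frac{\frac{5}{6 \cdot 5} \frac{1}{-90}}{8} = \frac{\frac{5}{6} \cdot \frac{1}{5} \left(- \frac{1}{90}\right)}{8} = \frac{\frac{1}{6} \left(- \frac{1}{90}\right)}{8} = \frac{1}{8} \left(- \frac{1}{540}\right) = - \frac{1}{4320} \approx -0.00023148$)
$\left(Q - 75\right) 94 = \left(- \frac{1}{4320} - 75\right) 94 = \left(- \frac{324001}{4320}\right) 94 = - \frac{15228047}{2160}$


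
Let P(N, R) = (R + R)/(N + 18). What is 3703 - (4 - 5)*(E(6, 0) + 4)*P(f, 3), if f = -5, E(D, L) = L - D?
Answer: 48127/13 ≈ 3702.1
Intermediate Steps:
P(N, R) = 2*R/(18 + N) (P(N, R) = (2*R)/(18 + N) = 2*R/(18 + N))
3703 - (4 - 5)*(E(6, 0) + 4)*P(f, 3) = 3703 - (4 - 5)*((0 - 1*6) + 4)*2*3/(18 - 5) = 3703 - (-((0 - 6) + 4))*2*3/13 = 3703 - (-(-6 + 4))*2*3*(1/13) = 3703 - (-1*(-2))*6/13 = 3703 - 2*6/13 = 3703 - 1*12/13 = 3703 - 12/13 = 48127/13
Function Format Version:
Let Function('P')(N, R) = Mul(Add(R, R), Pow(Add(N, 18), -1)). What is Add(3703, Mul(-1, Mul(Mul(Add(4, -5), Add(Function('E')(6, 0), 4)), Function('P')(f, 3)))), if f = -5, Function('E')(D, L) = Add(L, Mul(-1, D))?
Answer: Rational(48127, 13) ≈ 3702.1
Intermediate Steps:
Function('P')(N, R) = Mul(2, R, Pow(Add(18, N), -1)) (Function('P')(N, R) = Mul(Mul(2, R), Pow(Add(18, N), -1)) = Mul(2, R, Pow(Add(18, N), -1)))
Add(3703, Mul(-1, Mul(Mul(Add(4, -5), Add(Function('E')(6, 0), 4)), Function('P')(f, 3)))) = Add(3703, Mul(-1, Mul(Mul(Add(4, -5), Add(Add(0, Mul(-1, 6)), 4)), Mul(2, 3, Pow(Add(18, -5), -1))))) = Add(3703, Mul(-1, Mul(Mul(-1, Add(Add(0, -6), 4)), Mul(2, 3, Pow(13, -1))))) = Add(3703, Mul(-1, Mul(Mul(-1, Add(-6, 4)), Mul(2, 3, Rational(1, 13))))) = Add(3703, Mul(-1, Mul(Mul(-1, -2), Rational(6, 13)))) = Add(3703, Mul(-1, Mul(2, Rational(6, 13)))) = Add(3703, Mul(-1, Rational(12, 13))) = Add(3703, Rational(-12, 13)) = Rational(48127, 13)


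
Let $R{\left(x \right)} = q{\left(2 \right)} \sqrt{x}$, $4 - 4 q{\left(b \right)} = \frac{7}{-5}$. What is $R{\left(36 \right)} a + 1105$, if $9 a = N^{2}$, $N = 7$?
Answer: $\frac{11491}{10} \approx 1149.1$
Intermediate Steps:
$q{\left(b \right)} = \frac{27}{20}$ ($q{\left(b \right)} = 1 - \frac{7 \frac{1}{-5}}{4} = 1 - \frac{7 \left(- \frac{1}{5}\right)}{4} = 1 - - \frac{7}{20} = 1 + \frac{7}{20} = \frac{27}{20}$)
$R{\left(x \right)} = \frac{27 \sqrt{x}}{20}$
$a = \frac{49}{9}$ ($a = \frac{7^{2}}{9} = \frac{1}{9} \cdot 49 = \frac{49}{9} \approx 5.4444$)
$R{\left(36 \right)} a + 1105 = \frac{27 \sqrt{36}}{20} \cdot \frac{49}{9} + 1105 = \frac{27}{20} \cdot 6 \cdot \frac{49}{9} + 1105 = \frac{81}{10} \cdot \frac{49}{9} + 1105 = \frac{441}{10} + 1105 = \frac{11491}{10}$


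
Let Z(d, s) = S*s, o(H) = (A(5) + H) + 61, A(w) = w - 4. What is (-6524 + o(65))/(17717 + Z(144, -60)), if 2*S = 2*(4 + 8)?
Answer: -6397/16997 ≈ -0.37636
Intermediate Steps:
A(w) = -4 + w
S = 12 (S = (2*(4 + 8))/2 = (2*12)/2 = (1/2)*24 = 12)
o(H) = 62 + H (o(H) = ((-4 + 5) + H) + 61 = (1 + H) + 61 = 62 + H)
Z(d, s) = 12*s
(-6524 + o(65))/(17717 + Z(144, -60)) = (-6524 + (62 + 65))/(17717 + 12*(-60)) = (-6524 + 127)/(17717 - 720) = -6397/16997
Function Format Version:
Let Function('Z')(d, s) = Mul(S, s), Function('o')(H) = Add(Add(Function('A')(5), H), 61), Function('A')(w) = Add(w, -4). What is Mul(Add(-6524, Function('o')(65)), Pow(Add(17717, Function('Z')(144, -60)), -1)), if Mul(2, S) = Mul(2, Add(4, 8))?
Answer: Rational(-6397, 16997) ≈ -0.37636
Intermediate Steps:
Function('A')(w) = Add(-4, w)
S = 12 (S = Mul(Rational(1, 2), Mul(2, Add(4, 8))) = Mul(Rational(1, 2), Mul(2, 12)) = Mul(Rational(1, 2), 24) = 12)
Function('o')(H) = Add(62, H) (Function('o')(H) = Add(Add(Add(-4, 5), H), 61) = Add(Add(1, H), 61) = Add(62, H))
Function('Z')(d, s) = Mul(12, s)
Mul(Add(-6524, Function('o')(65)), Pow(Add(17717, Function('Z')(144, -60)), -1)) = Mul(Add(-6524, Add(62, 65)), Pow(Add(17717, Mul(12, -60)), -1)) = Mul(Add(-6524, 127), Pow(Add(17717, -720), -1)) = Mul(-6397, Pow(16997, -1)) = Mul(-6397, Rational(1, 16997)) = Rational(-6397, 16997)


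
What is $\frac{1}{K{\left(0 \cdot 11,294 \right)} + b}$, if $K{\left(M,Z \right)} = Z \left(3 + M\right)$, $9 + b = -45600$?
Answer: $- \frac{1}{44727} \approx -2.2358 \cdot 10^{-5}$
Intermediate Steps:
$b = -45609$ ($b = -9 - 45600 = -45609$)
$\frac{1}{K{\left(0 \cdot 11,294 \right)} + b} = \frac{1}{294 \left(3 + 0 \cdot 11\right) - 45609} = \frac{1}{294 \left(3 + 0\right) - 45609} = \frac{1}{294 \cdot 3 - 45609} = \frac{1}{882 - 45609} = \frac{1}{-44727} = - \frac{1}{44727}$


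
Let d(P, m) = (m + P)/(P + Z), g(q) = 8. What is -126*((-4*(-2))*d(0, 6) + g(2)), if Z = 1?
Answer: -7056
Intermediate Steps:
d(P, m) = (P + m)/(1 + P) (d(P, m) = (m + P)/(P + 1) = (P + m)/(1 + P))
-126*((-4*(-2))*d(0, 6) + g(2)) = -126*((-4*(-2))*((0 + 6)/(1 + 0)) + 8) = -126*(8*(6/1) + 8) = -126*(8*(1*6) + 8) = -126*(8*6 + 8) = -126*(48 + 8) = -126*56 = -7056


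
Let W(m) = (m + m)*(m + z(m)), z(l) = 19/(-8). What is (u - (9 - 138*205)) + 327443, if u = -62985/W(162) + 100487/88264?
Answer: 63679906270121/179014968 ≈ 3.5572e+5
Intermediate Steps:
z(l) = -19/8 (z(l) = 19*(-⅛) = -19/8)
W(m) = 2*m*(-19/8 + m) (W(m) = (m + m)*(m - 19/8) = (2*m)*(-19/8 + m) = 2*m*(-19/8 + m))
u = -14206711/179014968 (u = -62985*2/(81*(-19 + 8*162)) + 100487/88264 = -62985*2/(81*(-19 + 1296)) + 100487*(1/88264) = -62985/((¼)*162*1277) + 5911/5192 = -62985/103437/2 + 5911/5192 = -62985*2/103437 + 5911/5192 = -41990/34479 + 5911/5192 = -14206711/179014968 ≈ -0.079360)
(u - (9 - 138*205)) + 327443 = (-14206711/179014968 - (9 - 138*205)) + 327443 = (-14206711/179014968 - (9 - 28290)) + 327443 = (-14206711/179014968 - 1*(-28281)) + 327443 = (-14206711/179014968 + 28281) + 327443 = 5062708103297/179014968 + 327443 = 63679906270121/179014968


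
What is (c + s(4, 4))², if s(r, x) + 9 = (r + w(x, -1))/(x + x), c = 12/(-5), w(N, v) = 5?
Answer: 168921/1600 ≈ 105.58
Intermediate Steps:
c = -12/5 (c = 12*(-⅕) = -12/5 ≈ -2.4000)
s(r, x) = -9 + (5 + r)/(2*x) (s(r, x) = -9 + (r + 5)/(x + x) = -9 + (5 + r)/((2*x)) = -9 + (5 + r)*(1/(2*x)) = -9 + (5 + r)/(2*x))
(c + s(4, 4))² = (-12/5 + (½)*(5 + 4 - 18*4)/4)² = (-12/5 + (½)*(¼)*(5 + 4 - 72))² = (-12/5 + (½)*(¼)*(-63))² = (-12/5 - 63/8)² = (-411/40)² = 168921/1600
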